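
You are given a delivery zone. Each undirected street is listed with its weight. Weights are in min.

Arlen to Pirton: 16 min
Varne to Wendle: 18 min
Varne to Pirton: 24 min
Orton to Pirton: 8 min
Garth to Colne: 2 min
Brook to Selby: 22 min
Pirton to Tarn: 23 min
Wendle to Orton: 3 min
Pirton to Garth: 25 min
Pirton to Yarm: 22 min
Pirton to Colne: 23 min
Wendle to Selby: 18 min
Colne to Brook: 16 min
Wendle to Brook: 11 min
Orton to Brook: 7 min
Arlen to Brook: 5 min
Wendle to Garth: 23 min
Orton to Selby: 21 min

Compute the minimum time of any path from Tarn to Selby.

52 min

Running Dijkstra from Tarn:
Tarn: 0
Pirton: 23  (via Tarn)
Orton: 31  (via Pirton)
Wendle: 34  (via Orton)
Brook: 38  (via Orton)
Arlen: 39  (via Pirton)
Yarm: 45  (via Pirton)
Colne: 46  (via Pirton)
Varne: 47  (via Pirton)
Garth: 48  (via Pirton)
Selby: 52  (via Orton)
Shortest route: Tarn → Pirton → Orton → Selby = 52 min.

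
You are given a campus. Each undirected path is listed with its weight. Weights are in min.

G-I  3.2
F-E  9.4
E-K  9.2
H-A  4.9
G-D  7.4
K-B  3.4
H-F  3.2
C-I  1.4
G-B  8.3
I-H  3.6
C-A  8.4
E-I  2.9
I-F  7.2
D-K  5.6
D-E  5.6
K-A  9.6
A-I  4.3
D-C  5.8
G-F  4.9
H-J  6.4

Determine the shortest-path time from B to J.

Compare a few routes:
B → K → E → I → H → J: 3.4+9.2+2.9+3.6+6.4 = 25.5
B → G → F → H → J: 8.3+4.9+3.2+6.4 = 22.8
B → G → I → H → J: 8.3+3.2+3.6+6.4 = 21.5
B → K → A → H → J: 3.4+9.6+4.9+6.4 = 24.3
The minimum is 21.5 min via B → G → I → H → J.

21.5 min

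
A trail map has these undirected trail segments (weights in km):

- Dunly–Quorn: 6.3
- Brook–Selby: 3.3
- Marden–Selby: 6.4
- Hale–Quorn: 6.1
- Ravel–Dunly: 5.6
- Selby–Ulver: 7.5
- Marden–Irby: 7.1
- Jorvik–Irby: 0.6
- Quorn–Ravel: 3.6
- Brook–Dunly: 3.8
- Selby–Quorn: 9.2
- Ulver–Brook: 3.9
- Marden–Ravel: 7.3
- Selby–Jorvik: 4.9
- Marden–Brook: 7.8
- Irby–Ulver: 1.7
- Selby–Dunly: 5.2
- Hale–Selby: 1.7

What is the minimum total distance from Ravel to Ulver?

13.3 km

Enumerating some paths:
Ravel → Dunly → Selby → Brook → Ulver: 5.6+5.2+3.3+3.9 = 18
Ravel → Quorn → Dunly → Brook → Ulver: 3.6+6.3+3.8+3.9 = 17.6
Ravel → Marden → Irby → Ulver: 7.3+7.1+1.7 = 16.1
Ravel → Dunly → Brook → Ulver: 5.6+3.8+3.9 = 13.3
Cheapest is Ravel → Dunly → Brook → Ulver at 13.3 km.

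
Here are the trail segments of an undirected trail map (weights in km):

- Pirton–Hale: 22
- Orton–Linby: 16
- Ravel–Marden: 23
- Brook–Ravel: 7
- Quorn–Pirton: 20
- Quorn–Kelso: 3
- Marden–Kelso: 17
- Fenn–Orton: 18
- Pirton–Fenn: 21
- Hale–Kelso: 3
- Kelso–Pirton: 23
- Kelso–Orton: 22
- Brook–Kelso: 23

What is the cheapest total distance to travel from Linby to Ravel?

Enumerating some paths:
Linby - Orton - Kelso - Brook - Ravel: 16+22+23+7 = 68
Linby - Orton - Kelso - Marden - Ravel: 16+22+17+23 = 78
The minimum is 68 km via Linby - Orton - Kelso - Brook - Ravel.

68 km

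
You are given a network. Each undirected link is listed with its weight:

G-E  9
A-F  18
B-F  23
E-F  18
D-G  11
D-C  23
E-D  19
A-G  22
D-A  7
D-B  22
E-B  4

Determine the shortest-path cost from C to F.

48

Settle nodes by increasing distance from C:
C: 0
D: 23  (via C)
A: 30  (via D)
G: 34  (via D)
E: 42  (via D)
B: 45  (via D)
F: 48  (via A)
Shortest route: C–D–A–F = 48.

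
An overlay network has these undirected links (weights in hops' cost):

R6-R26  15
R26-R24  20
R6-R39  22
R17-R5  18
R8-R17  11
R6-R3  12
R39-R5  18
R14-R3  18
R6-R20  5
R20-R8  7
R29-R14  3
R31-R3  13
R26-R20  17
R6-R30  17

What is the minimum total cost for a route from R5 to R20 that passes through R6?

45 hops' cost

Best R5 to R6: R5 → R39 → R6 costing 40
Best R6 to R20: R6 → R20 costing 5
Total via R6: 40 + 5 = 45 hops' cost.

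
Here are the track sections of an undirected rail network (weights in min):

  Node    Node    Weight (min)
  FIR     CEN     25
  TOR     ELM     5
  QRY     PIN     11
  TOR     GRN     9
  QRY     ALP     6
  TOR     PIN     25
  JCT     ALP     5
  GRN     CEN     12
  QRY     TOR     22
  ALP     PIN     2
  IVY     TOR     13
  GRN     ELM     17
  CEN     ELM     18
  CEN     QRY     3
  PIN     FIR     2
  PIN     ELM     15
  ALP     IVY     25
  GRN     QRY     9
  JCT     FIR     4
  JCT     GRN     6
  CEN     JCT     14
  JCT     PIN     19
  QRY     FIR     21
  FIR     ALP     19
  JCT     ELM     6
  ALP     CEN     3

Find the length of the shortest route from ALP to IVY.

25 min

Compare a few routes:
ALP → JCT → ELM → TOR → IVY: 5+6+5+13 = 29
ALP → JCT → GRN → TOR → IVY: 5+6+9+13 = 33
ALP → PIN → FIR → JCT → ELM → TOR → IVY: 2+2+4+6+5+13 = 32
ALP → IVY: 25 = 25
The minimum is 25 min via ALP → IVY.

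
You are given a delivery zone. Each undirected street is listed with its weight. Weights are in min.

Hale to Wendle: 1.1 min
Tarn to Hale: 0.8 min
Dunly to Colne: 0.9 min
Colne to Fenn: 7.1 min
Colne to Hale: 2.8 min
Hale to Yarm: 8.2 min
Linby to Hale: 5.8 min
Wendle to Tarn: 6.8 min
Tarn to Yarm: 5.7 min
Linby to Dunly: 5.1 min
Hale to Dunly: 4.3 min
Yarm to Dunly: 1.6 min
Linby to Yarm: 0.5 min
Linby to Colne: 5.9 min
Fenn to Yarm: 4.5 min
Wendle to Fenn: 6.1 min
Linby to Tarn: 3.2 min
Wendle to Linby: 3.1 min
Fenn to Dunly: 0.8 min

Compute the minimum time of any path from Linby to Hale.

Running Dijkstra from Linby:
Linby: 0
Yarm: 0.5  (via Linby)
Dunly: 2.1  (via Yarm)
Fenn: 2.9  (via Dunly)
Colne: 3  (via Dunly)
Wendle: 3.1  (via Linby)
Tarn: 3.2  (via Linby)
Hale: 4  (via Tarn)
Shortest route: Linby → Tarn → Hale = 4 min.

4 min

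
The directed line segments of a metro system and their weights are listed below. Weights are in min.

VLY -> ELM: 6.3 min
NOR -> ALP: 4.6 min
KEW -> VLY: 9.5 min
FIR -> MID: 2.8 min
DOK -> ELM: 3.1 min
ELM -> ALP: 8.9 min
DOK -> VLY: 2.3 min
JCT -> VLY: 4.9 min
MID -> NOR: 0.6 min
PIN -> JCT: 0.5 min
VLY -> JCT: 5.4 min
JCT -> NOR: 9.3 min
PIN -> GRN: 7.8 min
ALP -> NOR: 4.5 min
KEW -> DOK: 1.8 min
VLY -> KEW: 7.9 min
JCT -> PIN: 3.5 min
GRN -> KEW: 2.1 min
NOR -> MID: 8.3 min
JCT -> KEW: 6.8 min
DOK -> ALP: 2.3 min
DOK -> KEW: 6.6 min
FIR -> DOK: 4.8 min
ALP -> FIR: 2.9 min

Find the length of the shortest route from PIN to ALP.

Settle nodes by increasing distance from PIN:
PIN: 0
JCT: 0.5  (via PIN)
VLY: 5.4  (via JCT)
KEW: 7.3  (via JCT)
GRN: 7.8  (via PIN)
DOK: 9.1  (via KEW)
NOR: 9.8  (via JCT)
ALP: 11.4  (via DOK)
Shortest route: PIN–JCT–KEW–DOK–ALP = 11.4 min.

11.4 min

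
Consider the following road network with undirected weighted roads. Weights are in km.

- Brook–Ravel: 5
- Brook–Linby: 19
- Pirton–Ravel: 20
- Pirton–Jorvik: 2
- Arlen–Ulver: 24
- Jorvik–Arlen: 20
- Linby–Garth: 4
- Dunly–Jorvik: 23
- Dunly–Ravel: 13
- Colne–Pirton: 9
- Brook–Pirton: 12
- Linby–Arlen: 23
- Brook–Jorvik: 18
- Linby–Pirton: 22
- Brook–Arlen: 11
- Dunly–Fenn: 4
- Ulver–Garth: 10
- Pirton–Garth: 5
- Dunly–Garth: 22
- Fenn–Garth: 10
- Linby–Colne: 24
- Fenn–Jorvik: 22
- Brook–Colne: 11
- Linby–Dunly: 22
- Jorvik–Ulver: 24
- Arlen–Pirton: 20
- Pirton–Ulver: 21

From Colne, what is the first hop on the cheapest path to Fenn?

Pirton

Compare a few routes:
Colne–Brook–Ravel–Dunly–Fenn: 11+5+13+4 = 33
Colne–Pirton–Garth–Fenn: 9+5+10 = 24
Cheapest is Colne–Pirton–Garth–Fenn at 24 km.
So from Colne the first move is to Pirton.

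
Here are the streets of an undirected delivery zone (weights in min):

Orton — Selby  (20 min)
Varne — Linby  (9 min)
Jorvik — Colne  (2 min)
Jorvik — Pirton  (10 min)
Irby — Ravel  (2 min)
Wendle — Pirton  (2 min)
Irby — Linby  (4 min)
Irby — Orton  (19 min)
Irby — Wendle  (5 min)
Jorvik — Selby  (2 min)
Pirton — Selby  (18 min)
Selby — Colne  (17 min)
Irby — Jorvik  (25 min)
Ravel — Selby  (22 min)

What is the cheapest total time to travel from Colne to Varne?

Compare a few routes:
Colne → Jorvik → Irby → Linby → Varne: 2+25+4+9 = 40
Colne → Jorvik → Pirton → Wendle → Irby → Linby → Varne: 2+10+2+5+4+9 = 32
The minimum is 32 min via Colne → Jorvik → Pirton → Wendle → Irby → Linby → Varne.

32 min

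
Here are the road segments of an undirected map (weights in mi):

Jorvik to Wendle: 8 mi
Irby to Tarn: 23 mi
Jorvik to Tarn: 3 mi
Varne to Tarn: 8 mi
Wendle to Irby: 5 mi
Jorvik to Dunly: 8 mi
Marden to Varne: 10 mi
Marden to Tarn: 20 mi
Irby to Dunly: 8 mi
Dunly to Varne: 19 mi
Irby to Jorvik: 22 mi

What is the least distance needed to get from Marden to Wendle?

29 mi

Settle nodes by increasing distance from Marden:
Marden: 0
Varne: 10  (via Marden)
Tarn: 18  (via Varne)
Jorvik: 21  (via Tarn)
Dunly: 29  (via Varne)
Wendle: 29  (via Jorvik)
Shortest route: Marden → Varne → Tarn → Jorvik → Wendle = 29 mi.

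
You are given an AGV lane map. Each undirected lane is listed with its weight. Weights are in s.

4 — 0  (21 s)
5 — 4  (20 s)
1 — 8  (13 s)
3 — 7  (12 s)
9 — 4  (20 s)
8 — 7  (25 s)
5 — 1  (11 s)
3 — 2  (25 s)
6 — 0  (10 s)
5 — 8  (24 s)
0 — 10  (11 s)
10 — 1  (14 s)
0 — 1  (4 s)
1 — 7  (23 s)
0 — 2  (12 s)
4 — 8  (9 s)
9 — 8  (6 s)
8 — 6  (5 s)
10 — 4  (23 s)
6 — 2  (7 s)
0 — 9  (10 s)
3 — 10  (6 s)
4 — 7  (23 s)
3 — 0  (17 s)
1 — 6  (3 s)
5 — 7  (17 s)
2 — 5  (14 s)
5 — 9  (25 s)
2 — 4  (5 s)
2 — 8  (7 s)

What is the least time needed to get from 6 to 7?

26 s

Candidate routes:
6 → 8 → 7: 5+25 = 30
6 → 1 → 7: 3+23 = 26
Cheapest is 6 → 1 → 7 at 26 s.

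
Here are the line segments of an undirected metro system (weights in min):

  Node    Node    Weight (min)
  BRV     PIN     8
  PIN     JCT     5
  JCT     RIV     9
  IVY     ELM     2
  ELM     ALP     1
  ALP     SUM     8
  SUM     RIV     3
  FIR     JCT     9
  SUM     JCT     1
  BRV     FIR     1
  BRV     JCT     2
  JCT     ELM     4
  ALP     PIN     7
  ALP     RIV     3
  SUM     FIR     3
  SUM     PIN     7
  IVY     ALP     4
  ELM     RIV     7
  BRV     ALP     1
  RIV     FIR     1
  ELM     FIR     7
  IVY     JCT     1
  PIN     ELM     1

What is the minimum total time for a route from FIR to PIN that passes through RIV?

6 min

Best FIR to RIV: FIR → RIV costing 1
Shortest RIV→PIN: RIV → ALP → ELM → PIN = 5
Total via RIV: 1 + 5 = 6 min.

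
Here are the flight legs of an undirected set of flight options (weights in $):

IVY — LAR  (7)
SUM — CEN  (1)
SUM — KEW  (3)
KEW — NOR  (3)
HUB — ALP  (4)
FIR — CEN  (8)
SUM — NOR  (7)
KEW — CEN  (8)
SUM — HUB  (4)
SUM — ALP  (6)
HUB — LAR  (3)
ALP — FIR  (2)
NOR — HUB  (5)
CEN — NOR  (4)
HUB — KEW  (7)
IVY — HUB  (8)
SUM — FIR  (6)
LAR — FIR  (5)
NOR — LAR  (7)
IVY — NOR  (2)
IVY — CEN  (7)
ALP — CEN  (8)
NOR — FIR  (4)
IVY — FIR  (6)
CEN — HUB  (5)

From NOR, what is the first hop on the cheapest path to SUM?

Compare a few routes:
NOR - CEN - SUM: 4+1 = 5
NOR - KEW - SUM: 3+3 = 6
The minimum is $5 via NOR - CEN - SUM.
So from NOR the first move is to CEN.

CEN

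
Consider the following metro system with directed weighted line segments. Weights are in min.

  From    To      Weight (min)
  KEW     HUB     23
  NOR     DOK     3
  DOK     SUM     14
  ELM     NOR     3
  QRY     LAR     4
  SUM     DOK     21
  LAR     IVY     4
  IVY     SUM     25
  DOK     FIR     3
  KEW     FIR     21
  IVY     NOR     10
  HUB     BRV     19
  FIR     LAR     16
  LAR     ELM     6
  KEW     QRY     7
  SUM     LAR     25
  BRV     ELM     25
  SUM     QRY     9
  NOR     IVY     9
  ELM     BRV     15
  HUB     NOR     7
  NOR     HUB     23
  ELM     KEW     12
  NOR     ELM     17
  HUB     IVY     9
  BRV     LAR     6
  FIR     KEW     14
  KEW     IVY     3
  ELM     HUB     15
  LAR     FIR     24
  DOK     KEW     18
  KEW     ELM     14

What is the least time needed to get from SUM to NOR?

Running Dijkstra from SUM:
SUM: 0
QRY: 9  (via SUM)
LAR: 13  (via QRY)
IVY: 17  (via LAR)
ELM: 19  (via LAR)
DOK: 21  (via SUM)
NOR: 22  (via ELM)
Shortest route: SUM → QRY → LAR → ELM → NOR = 22 min.

22 min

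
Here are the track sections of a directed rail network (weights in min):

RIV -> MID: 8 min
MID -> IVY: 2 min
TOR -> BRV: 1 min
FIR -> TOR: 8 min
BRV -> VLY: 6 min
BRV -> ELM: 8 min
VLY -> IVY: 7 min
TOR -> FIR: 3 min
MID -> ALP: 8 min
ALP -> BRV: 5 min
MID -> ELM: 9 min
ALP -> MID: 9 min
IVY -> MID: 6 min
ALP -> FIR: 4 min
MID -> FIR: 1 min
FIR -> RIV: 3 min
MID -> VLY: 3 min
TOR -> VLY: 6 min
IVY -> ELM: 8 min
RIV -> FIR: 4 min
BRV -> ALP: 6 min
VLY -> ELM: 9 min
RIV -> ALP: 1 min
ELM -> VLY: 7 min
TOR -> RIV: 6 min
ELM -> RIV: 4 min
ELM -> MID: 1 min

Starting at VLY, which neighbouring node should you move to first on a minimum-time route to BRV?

Candidate routes:
VLY–ELM–MID–FIR–TOR–BRV: 9+1+1+8+1 = 20
VLY–ELM–RIV–ALP–BRV: 9+4+1+5 = 19
VLY–ELM–MID–FIR–RIV–ALP–BRV: 9+1+1+3+1+5 = 20
The minimum is 19 min via VLY–ELM–RIV–ALP–BRV.
So from VLY the first move is to ELM.

ELM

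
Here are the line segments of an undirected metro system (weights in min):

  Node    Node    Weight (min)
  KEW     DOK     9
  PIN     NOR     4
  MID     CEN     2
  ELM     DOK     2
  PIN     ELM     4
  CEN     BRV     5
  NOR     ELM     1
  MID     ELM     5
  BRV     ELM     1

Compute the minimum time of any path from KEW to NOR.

Settle nodes by increasing distance from KEW:
KEW: 0
DOK: 9  (via KEW)
ELM: 11  (via DOK)
NOR: 12  (via ELM)
Shortest route: KEW–DOK–ELM–NOR = 12 min.

12 min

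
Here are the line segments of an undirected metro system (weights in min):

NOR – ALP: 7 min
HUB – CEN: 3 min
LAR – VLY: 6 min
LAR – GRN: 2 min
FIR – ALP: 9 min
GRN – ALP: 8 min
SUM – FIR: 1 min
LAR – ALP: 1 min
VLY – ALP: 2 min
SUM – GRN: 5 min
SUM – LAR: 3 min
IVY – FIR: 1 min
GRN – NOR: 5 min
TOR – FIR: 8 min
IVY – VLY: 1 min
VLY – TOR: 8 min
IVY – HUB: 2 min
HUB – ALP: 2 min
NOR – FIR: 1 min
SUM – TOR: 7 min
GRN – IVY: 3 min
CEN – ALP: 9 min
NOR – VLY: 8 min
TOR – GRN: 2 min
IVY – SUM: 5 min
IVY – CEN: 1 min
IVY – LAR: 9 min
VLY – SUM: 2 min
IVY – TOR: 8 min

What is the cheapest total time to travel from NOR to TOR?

7 min

Settle nodes by increasing distance from NOR:
NOR: 0
FIR: 1  (via NOR)
IVY: 2  (via FIR)
SUM: 2  (via FIR)
VLY: 3  (via IVY)
CEN: 3  (via IVY)
HUB: 4  (via IVY)
ALP: 5  (via VLY)
GRN: 5  (via NOR)
LAR: 5  (via SUM)
TOR: 7  (via GRN)
Shortest route: NOR–GRN–TOR = 7 min.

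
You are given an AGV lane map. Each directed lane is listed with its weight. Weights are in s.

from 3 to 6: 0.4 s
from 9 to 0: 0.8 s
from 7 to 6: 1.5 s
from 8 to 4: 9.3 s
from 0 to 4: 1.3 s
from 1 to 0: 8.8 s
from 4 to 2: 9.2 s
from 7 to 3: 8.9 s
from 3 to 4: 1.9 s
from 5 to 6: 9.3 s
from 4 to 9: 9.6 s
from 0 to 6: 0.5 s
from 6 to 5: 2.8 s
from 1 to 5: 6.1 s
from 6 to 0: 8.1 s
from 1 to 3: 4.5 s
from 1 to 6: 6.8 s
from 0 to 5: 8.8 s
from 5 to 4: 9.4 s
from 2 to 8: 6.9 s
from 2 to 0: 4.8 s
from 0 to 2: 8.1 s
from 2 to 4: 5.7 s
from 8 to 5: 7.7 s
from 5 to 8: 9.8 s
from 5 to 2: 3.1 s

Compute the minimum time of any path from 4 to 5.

13.7 s

Running Dijkstra from 4:
4: 0
2: 9.2  (via 4)
9: 9.6  (via 4)
0: 10.4  (via 9)
6: 10.9  (via 0)
5: 13.7  (via 6)
Shortest route: 4 → 9 → 0 → 6 → 5 = 13.7 s.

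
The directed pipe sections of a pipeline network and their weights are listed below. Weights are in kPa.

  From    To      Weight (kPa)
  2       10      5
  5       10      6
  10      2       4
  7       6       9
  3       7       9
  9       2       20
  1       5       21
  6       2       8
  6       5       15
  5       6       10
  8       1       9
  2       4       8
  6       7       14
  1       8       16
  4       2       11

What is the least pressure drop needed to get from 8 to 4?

Enumerating some paths:
8 - 1 - 5 - 6 - 2 - 4: 9+21+10+8+8 = 56
8 - 1 - 5 - 10 - 2 - 4: 9+21+6+4+8 = 48
The minimum is 48 kPa via 8 - 1 - 5 - 10 - 2 - 4.

48 kPa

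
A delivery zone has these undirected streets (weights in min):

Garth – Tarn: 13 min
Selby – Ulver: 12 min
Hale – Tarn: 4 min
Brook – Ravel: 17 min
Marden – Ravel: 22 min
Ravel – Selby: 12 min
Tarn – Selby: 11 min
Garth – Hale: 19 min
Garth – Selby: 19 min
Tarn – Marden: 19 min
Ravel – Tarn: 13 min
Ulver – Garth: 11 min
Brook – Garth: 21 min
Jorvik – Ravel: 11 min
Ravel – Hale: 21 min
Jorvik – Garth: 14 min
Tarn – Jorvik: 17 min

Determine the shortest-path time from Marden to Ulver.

Running Dijkstra from Marden:
Marden: 0
Tarn: 19  (via Marden)
Ravel: 22  (via Marden)
Hale: 23  (via Tarn)
Selby: 30  (via Tarn)
Garth: 32  (via Tarn)
Jorvik: 33  (via Ravel)
Brook: 39  (via Ravel)
Ulver: 42  (via Selby)
Shortest route: Marden–Tarn–Selby–Ulver = 42 min.

42 min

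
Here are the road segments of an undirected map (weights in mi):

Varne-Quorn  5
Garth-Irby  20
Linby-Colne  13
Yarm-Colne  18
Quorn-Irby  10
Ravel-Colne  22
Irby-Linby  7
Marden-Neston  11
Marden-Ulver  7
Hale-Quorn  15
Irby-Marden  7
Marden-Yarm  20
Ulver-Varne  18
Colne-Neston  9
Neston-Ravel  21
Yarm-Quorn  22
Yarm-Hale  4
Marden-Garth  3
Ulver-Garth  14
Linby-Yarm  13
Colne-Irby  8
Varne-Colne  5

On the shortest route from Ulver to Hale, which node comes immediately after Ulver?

Marden

Candidate routes:
Ulver - Marden - Irby - Linby - Yarm - Hale: 7+7+7+13+4 = 38
Ulver - Varne - Quorn - Hale: 18+5+15 = 38
Ulver - Marden - Yarm - Hale: 7+20+4 = 31
Ulver - Marden - Irby - Quorn - Hale: 7+7+10+15 = 39
The minimum is 31 mi via Ulver - Marden - Yarm - Hale.
So from Ulver the first move is to Marden.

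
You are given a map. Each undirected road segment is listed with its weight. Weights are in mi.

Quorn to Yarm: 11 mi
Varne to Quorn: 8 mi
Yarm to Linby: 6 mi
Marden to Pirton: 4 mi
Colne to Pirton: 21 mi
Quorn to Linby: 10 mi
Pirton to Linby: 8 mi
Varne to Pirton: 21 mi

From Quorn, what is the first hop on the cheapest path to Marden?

Candidate routes:
Quorn → Linby → Pirton → Marden: 10+8+4 = 22
Quorn → Yarm → Linby → Pirton → Marden: 11+6+8+4 = 29
Cheapest is Quorn → Linby → Pirton → Marden at 22 mi.
So from Quorn the first move is to Linby.

Linby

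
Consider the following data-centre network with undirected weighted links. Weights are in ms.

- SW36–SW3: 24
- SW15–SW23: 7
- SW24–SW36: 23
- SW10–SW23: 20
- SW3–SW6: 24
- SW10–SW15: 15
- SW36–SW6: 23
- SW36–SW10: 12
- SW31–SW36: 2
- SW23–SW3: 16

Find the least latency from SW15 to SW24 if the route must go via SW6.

93 ms

Shortest SW15→SW6: SW15 → SW23 → SW3 → SW6 = 47
Best SW6 to SW24: SW6 → SW36 → SW24 costing 46
Total via SW6: 47 + 46 = 93 ms.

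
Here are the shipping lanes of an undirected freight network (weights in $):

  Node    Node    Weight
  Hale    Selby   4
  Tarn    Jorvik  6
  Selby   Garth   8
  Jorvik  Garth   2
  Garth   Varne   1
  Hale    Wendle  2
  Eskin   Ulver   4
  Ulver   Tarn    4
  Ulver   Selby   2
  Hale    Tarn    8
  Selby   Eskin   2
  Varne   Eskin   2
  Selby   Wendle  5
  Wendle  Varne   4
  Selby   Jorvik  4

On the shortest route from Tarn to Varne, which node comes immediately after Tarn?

Enumerating some paths:
Tarn - Jorvik - Garth - Varne: 6+2+1 = 9
Tarn - Ulver - Selby - Eskin - Varne: 4+2+2+2 = 10
Cheapest is Tarn - Jorvik - Garth - Varne at $9.
So from Tarn the first move is to Jorvik.

Jorvik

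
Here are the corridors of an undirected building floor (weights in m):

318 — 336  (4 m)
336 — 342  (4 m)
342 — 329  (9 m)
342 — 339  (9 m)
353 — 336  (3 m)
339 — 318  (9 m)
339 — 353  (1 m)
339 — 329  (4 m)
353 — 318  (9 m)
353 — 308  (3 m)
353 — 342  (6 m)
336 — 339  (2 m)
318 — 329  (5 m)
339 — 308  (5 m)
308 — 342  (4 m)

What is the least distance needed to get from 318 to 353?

7 m

Compare a few routes:
318–353: 9 = 9
318–336–353: 4+3 = 7
318–339–353: 9+1 = 10
The minimum is 7 m via 318–336–353.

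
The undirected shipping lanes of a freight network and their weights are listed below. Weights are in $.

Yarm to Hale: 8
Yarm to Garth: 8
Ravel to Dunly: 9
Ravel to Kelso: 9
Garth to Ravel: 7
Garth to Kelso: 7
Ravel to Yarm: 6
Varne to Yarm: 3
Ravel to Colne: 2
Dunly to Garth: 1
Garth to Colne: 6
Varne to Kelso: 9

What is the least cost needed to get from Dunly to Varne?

$12

Candidate routes:
Dunly - Garth - Kelso - Varne: 1+7+9 = 17
Dunly - Garth - Ravel - Yarm - Varne: 1+7+6+3 = 17
Dunly - Garth - Yarm - Varne: 1+8+3 = 12
Dunly - Ravel - Yarm - Varne: 9+6+3 = 18
The minimum is $12 via Dunly - Garth - Yarm - Varne.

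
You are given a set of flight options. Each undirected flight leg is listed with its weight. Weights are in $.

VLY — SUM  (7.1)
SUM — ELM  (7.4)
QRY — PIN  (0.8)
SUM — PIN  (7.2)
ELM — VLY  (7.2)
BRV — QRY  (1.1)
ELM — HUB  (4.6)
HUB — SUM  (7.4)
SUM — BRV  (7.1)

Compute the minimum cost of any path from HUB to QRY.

Running Dijkstra from HUB:
HUB: 0
ELM: 4.6  (via HUB)
SUM: 7.4  (via HUB)
VLY: 11.8  (via ELM)
BRV: 14.5  (via SUM)
PIN: 14.6  (via SUM)
QRY: 15.4  (via PIN)
Shortest route: HUB → SUM → PIN → QRY = $15.4.

$15.4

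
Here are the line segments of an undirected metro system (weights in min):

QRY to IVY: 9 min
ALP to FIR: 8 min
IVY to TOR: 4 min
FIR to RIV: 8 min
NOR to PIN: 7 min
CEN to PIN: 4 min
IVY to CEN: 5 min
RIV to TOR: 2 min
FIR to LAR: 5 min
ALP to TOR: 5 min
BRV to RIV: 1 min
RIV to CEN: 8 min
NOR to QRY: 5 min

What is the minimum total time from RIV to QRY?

Enumerating some paths:
RIV - CEN - PIN - NOR - QRY: 8+4+7+5 = 24
RIV - TOR - IVY - CEN - PIN - NOR - QRY: 2+4+5+4+7+5 = 27
RIV - CEN - IVY - QRY: 8+5+9 = 22
RIV - TOR - IVY - QRY: 2+4+9 = 15
The minimum is 15 min via RIV - TOR - IVY - QRY.

15 min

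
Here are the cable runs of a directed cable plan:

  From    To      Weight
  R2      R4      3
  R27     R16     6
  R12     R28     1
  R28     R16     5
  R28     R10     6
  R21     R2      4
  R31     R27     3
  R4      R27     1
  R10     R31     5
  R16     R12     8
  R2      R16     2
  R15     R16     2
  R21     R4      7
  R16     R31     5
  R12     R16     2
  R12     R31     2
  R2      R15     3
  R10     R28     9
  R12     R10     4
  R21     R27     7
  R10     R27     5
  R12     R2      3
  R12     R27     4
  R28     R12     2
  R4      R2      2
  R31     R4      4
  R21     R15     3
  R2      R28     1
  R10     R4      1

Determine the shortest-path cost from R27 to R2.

Enumerating some paths:
R27 → R16 → R12 → R10 → R4 → R2: 6+8+4+1+2 = 21
R27 → R16 → R12 → R2: 6+8+3 = 17
The minimum is 17 via R27 → R16 → R12 → R2.

17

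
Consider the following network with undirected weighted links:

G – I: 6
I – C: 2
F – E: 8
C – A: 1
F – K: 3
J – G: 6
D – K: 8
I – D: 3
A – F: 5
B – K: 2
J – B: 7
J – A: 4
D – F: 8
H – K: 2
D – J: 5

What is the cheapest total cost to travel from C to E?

Settle nodes by increasing distance from C:
C: 0
A: 1  (via C)
I: 2  (via C)
D: 5  (via I)
J: 5  (via A)
F: 6  (via A)
G: 8  (via I)
K: 9  (via F)
B: 11  (via K)
H: 11  (via K)
E: 14  (via F)
Shortest route: C → A → F → E = 14.

14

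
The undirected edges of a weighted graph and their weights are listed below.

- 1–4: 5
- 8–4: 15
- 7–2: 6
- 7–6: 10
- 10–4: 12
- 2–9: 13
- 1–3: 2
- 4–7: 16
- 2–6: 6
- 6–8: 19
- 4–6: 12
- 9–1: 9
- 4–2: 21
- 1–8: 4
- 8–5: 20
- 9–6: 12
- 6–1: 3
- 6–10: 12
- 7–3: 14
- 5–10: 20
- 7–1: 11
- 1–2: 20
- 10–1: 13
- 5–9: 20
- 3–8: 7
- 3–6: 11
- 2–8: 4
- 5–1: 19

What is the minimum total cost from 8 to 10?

17

Shortest distances from 8:
8: 0
1: 4  (via 8)
2: 4  (via 8)
3: 6  (via 1)
6: 7  (via 1)
4: 9  (via 1)
7: 10  (via 2)
9: 13  (via 1)
10: 17  (via 1)
Shortest route: 8–1–10 = 17.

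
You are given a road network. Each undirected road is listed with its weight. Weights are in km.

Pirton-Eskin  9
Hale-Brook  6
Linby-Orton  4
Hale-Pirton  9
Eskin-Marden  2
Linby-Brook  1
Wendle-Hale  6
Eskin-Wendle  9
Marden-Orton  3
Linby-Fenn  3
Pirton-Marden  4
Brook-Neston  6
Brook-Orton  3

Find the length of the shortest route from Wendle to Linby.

Candidate routes:
Wendle - Eskin - Marden - Orton - Brook - Linby: 9+2+3+3+1 = 18
Wendle - Hale - Brook - Linby: 6+6+1 = 13
Cheapest is Wendle - Hale - Brook - Linby at 13 km.

13 km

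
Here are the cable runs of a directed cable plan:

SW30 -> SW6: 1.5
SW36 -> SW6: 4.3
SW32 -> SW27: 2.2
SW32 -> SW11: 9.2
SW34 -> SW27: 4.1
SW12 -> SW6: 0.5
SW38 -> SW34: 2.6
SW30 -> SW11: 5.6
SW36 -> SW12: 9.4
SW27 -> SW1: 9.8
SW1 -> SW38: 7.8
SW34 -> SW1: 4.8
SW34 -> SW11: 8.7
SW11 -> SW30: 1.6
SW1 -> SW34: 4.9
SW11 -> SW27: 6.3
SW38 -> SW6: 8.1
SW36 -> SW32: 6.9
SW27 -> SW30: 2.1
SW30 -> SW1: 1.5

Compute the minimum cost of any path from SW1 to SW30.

Candidate routes:
SW1 → SW34 → SW27 → SW30: 4.9+4.1+2.1 = 11.1
SW1 → SW34 → SW11 → SW30: 4.9+8.7+1.6 = 15.2
Cheapest is SW1 → SW34 → SW27 → SW30 at 11.1.

11.1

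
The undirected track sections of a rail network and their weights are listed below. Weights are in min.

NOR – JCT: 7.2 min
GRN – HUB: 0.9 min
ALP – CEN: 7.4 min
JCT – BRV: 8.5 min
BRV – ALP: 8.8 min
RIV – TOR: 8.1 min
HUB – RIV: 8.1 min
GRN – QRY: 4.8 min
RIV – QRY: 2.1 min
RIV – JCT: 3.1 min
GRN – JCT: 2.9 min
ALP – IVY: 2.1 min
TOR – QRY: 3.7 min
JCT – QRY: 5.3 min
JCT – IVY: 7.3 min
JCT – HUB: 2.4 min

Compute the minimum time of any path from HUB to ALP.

Running Dijkstra from HUB:
HUB: 0
GRN: 0.9  (via HUB)
JCT: 2.4  (via HUB)
RIV: 5.5  (via JCT)
QRY: 5.7  (via GRN)
TOR: 9.4  (via QRY)
NOR: 9.6  (via JCT)
IVY: 9.7  (via JCT)
BRV: 10.9  (via JCT)
ALP: 11.8  (via IVY)
Shortest route: HUB → JCT → IVY → ALP = 11.8 min.

11.8 min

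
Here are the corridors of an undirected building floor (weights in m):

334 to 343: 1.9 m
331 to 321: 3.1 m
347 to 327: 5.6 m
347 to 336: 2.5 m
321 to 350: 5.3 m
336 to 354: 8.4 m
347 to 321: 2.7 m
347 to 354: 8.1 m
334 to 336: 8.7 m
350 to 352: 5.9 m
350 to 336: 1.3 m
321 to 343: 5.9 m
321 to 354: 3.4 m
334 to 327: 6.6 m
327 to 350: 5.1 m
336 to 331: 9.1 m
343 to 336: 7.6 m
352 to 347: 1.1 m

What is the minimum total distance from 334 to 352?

Running Dijkstra from 334:
334: 0
343: 1.9  (via 334)
327: 6.6  (via 334)
321: 7.8  (via 343)
336: 8.7  (via 334)
350: 10  (via 336)
347: 10.5  (via 321)
331: 10.9  (via 321)
354: 11.2  (via 321)
352: 11.6  (via 347)
Shortest route: 334–343–321–347–352 = 11.6 m.

11.6 m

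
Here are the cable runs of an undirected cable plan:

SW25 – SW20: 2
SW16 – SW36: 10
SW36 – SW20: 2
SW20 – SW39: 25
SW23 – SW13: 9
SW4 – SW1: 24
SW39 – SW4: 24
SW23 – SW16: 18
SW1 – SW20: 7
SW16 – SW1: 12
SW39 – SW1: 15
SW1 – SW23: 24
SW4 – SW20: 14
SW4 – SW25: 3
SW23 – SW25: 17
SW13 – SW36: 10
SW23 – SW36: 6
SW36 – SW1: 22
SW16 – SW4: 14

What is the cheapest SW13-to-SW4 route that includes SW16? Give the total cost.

Best SW13 to SW16: SW13–SW36–SW16 costing 20
Best SW16 to SW4: SW16–SW4 costing 14
Total via SW16: 20 + 14 = 34.

34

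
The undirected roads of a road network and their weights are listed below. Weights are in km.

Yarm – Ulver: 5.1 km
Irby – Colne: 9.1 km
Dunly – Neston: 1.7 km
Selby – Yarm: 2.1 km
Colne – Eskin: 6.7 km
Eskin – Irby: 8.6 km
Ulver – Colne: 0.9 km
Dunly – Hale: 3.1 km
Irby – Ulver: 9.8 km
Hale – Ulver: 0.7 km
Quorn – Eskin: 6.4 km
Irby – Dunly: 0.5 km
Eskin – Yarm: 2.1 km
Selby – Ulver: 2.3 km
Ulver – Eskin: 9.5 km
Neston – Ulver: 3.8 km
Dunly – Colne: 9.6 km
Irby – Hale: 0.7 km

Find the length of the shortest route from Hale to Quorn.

Enumerating some paths:
Hale → Ulver → Colne → Eskin → Quorn: 0.7+0.9+6.7+6.4 = 14.7
Hale → Ulver → Selby → Yarm → Eskin → Quorn: 0.7+2.3+2.1+2.1+6.4 = 13.6
Hale → Ulver → Yarm → Eskin → Quorn: 0.7+5.1+2.1+6.4 = 14.3
Hale → Irby → Eskin → Quorn: 0.7+8.6+6.4 = 15.7
Cheapest is Hale → Ulver → Selby → Yarm → Eskin → Quorn at 13.6 km.

13.6 km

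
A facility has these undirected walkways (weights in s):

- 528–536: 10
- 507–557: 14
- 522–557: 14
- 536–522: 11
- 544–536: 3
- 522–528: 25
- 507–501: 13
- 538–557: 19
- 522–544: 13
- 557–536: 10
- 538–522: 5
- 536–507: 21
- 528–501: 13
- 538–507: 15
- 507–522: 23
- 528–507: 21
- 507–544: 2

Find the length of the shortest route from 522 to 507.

15 s

Compare a few routes:
522 → 544 → 507: 13+2 = 15
522 → 536 → 544 → 507: 11+3+2 = 16
The minimum is 15 s via 522 → 544 → 507.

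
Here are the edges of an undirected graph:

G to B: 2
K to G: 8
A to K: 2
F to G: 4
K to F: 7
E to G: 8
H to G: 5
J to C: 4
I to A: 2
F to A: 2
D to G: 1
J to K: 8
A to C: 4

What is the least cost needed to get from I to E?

Compare a few routes:
I → A → F → G → E: 2+2+4+8 = 16
I → A → K → F → G → E: 2+2+7+4+8 = 23
I → A → F → K → G → E: 2+2+7+8+8 = 27
I → A → K → G → E: 2+2+8+8 = 20
Cheapest is I → A → F → G → E at 16.

16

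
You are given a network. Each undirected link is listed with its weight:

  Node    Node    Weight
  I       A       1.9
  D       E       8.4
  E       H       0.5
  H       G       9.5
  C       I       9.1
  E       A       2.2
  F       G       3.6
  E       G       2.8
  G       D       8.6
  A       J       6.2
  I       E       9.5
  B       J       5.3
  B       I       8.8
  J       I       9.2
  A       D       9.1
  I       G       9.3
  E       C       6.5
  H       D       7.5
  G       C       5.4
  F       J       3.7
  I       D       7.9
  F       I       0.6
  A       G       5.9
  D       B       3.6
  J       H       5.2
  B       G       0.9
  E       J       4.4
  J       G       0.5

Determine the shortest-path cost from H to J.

3.8

Settle nodes by increasing distance from H:
H: 0
E: 0.5  (via H)
A: 2.7  (via E)
G: 3.3  (via E)
J: 3.8  (via G)
Shortest route: H → E → G → J = 3.8.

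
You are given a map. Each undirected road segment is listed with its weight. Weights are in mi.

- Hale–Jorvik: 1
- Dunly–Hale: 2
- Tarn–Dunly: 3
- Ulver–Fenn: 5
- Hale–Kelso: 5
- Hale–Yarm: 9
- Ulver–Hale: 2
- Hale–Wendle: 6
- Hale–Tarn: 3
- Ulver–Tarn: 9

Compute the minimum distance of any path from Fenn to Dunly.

9 mi

Running Dijkstra from Fenn:
Fenn: 0
Ulver: 5  (via Fenn)
Hale: 7  (via Ulver)
Jorvik: 8  (via Hale)
Dunly: 9  (via Hale)
Shortest route: Fenn–Ulver–Hale–Dunly = 9 mi.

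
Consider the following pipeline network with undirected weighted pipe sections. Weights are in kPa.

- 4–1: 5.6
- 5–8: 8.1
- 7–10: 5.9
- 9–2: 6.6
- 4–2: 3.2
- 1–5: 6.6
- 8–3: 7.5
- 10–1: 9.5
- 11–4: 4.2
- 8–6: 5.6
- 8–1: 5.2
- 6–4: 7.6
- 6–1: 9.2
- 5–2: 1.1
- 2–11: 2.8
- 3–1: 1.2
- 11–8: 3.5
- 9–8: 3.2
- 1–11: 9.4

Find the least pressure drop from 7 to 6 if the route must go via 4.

Shortest 7→4: 7–10–1–4 = 21
Shortest 4→6: 4–6 = 7.6
Total via 4: 21 + 7.6 = 28.6 kPa.

28.6 kPa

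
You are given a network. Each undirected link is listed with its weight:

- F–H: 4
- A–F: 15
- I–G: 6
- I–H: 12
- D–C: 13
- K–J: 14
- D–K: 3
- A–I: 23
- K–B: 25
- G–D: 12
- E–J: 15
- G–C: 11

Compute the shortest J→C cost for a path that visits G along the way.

40

Shortest J→G: J–K–D–G = 29
Best G to C: G–C costing 11
Total via G: 29 + 11 = 40.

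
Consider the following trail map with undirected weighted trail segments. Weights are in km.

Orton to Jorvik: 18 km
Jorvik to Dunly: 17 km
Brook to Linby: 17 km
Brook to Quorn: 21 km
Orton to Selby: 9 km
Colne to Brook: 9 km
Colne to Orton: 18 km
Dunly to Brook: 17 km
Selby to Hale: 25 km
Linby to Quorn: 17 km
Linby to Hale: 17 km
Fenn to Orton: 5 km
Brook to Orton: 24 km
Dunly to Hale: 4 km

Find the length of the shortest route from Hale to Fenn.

39 km

Enumerating some paths:
Hale–Dunly–Jorvik–Orton–Fenn: 4+17+18+5 = 44
Hale–Dunly–Brook–Orton–Fenn: 4+17+24+5 = 50
Hale–Dunly–Brook–Colne–Orton–Fenn: 4+17+9+18+5 = 53
Hale–Selby–Orton–Fenn: 25+9+5 = 39
Cheapest is Hale–Selby–Orton–Fenn at 39 km.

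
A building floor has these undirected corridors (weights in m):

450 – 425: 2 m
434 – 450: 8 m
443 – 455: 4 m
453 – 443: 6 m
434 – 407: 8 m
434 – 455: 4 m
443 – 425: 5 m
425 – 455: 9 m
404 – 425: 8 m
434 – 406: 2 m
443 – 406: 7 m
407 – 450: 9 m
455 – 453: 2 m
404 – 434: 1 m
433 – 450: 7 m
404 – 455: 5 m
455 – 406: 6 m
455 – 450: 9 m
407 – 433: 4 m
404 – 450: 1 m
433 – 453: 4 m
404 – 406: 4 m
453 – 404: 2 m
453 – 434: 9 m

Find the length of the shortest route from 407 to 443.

14 m

Compare a few routes:
407 - 433 - 453 - 443: 4+4+6 = 14
407 - 450 - 425 - 443: 9+2+5 = 16
407 - 434 - 455 - 443: 8+4+4 = 16
The minimum is 14 m via 407 - 433 - 453 - 443.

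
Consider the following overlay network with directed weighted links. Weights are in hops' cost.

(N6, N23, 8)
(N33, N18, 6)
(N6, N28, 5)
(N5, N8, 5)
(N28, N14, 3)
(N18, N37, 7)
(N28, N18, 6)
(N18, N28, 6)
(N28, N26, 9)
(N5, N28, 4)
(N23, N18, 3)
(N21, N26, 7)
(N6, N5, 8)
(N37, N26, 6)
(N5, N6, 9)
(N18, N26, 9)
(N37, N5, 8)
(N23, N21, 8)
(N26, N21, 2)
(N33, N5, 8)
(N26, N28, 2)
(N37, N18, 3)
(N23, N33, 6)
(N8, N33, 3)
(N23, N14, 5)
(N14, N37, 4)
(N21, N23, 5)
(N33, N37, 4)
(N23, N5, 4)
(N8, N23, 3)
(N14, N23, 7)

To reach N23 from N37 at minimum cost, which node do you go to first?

Candidate routes:
N37–N26–N21–N23: 6+2+5 = 13
N37–N26–N28–N14–N23: 6+2+3+7 = 18
N37–N5–N8–N23: 8+5+3 = 16
The minimum is 13 hops' cost via N37–N26–N21–N23.
So from N37 the first move is to N26.

N26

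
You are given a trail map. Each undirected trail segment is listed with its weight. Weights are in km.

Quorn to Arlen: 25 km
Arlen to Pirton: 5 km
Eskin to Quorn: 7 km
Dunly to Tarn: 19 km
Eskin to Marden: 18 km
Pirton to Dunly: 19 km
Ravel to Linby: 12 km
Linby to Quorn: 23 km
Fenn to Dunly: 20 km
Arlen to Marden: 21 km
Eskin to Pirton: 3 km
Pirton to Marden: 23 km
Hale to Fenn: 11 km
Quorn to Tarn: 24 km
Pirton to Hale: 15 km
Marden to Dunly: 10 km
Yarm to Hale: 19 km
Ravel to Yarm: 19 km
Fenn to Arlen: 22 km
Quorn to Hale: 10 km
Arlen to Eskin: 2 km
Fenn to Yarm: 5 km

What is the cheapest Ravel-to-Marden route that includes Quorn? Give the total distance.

60 km

Shortest Ravel→Quorn: Ravel → Linby → Quorn = 35
Shortest Quorn→Marden: Quorn → Eskin → Marden = 25
Total via Quorn: 35 + 25 = 60 km.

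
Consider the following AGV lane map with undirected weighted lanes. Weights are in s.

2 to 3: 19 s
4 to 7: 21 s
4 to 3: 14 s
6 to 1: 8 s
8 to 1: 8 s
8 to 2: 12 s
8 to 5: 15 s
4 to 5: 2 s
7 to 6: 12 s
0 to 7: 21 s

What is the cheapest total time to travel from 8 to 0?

Compare a few routes:
8 - 1 - 6 - 7 - 0: 8+8+12+21 = 49
8 - 5 - 4 - 7 - 0: 15+2+21+21 = 59
The minimum is 49 s via 8 - 1 - 6 - 7 - 0.

49 s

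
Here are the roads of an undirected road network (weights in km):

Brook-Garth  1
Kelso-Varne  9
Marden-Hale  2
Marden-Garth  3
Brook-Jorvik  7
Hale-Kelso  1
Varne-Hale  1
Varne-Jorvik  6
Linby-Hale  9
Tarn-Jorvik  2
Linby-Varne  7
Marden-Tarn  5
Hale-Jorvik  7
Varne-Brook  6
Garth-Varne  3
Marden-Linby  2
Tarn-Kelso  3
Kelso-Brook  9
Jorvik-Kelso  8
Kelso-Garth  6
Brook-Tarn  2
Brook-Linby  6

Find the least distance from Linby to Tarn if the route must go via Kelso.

Shortest Linby→Kelso: Linby → Marden → Hale → Kelso = 5
Shortest Kelso→Tarn: Kelso → Tarn = 3
Total via Kelso: 5 + 3 = 8 km.

8 km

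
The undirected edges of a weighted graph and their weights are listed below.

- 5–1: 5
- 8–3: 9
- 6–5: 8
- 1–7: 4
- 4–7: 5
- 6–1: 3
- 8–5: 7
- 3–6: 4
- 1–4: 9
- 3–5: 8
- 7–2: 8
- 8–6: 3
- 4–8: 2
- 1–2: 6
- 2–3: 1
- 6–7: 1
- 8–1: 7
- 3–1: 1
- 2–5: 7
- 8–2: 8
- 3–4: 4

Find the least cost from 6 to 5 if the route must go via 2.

Shortest 6→2: 6–3–2 = 5
Best 2 to 5: 2–5 costing 7
Total via 2: 5 + 7 = 12.

12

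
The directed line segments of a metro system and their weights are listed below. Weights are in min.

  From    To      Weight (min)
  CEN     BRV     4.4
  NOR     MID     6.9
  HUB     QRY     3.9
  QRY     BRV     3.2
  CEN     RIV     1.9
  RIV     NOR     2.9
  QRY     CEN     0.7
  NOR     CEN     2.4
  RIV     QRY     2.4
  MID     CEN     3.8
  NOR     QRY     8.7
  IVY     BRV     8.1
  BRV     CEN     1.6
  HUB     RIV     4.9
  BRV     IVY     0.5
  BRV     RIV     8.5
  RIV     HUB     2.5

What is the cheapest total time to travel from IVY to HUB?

Enumerating some paths:
IVY → BRV → CEN → RIV → HUB: 8.1+1.6+1.9+2.5 = 14.1
IVY → BRV → RIV → HUB: 8.1+8.5+2.5 = 19.1
The minimum is 14.1 min via IVY → BRV → CEN → RIV → HUB.

14.1 min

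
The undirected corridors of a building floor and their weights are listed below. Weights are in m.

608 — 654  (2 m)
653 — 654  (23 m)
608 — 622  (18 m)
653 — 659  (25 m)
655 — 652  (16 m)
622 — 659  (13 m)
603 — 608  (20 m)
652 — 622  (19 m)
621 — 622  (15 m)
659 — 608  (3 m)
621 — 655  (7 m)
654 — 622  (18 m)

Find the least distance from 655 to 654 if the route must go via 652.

53 m

Shortest 655→652: 655–652 = 16
Shortest 652→654: 652–622–654 = 37
Total via 652: 16 + 37 = 53 m.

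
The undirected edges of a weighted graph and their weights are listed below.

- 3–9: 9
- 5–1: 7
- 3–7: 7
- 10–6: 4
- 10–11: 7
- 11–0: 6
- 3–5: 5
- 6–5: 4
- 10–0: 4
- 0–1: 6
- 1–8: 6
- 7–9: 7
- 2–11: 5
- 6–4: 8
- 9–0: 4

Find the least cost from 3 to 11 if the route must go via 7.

24

Best 3 to 7: 3–7 costing 7
Best 7 to 11: 7–9–0–11 costing 17
Total via 7: 7 + 17 = 24.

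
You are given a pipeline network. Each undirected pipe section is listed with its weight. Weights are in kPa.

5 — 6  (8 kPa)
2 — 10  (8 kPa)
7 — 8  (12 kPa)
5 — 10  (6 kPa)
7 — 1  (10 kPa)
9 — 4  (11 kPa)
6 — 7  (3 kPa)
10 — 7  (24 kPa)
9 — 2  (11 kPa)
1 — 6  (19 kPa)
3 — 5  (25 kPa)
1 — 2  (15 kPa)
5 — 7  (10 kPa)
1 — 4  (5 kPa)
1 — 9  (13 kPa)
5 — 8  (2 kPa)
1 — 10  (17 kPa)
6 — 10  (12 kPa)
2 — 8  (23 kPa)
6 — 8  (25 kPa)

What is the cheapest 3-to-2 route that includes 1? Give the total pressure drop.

60 kPa

Shortest 3→1: 3–5–7–1 = 45
Shortest 1→2: 1–2 = 15
Total via 1: 45 + 15 = 60 kPa.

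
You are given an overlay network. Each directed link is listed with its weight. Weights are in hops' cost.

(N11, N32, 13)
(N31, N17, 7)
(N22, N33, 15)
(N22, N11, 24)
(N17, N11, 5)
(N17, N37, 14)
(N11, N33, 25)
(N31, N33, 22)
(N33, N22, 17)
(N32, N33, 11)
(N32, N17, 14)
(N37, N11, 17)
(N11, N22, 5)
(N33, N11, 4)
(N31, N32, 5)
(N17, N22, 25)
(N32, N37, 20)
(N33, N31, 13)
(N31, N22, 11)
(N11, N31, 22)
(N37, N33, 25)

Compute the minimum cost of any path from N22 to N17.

35 hops' cost

Shortest distances from N22:
N22: 0
N33: 15  (via N22)
N11: 19  (via N33)
N31: 28  (via N33)
N32: 32  (via N11)
N17: 35  (via N31)
Shortest route: N22–N33–N31–N17 = 35 hops' cost.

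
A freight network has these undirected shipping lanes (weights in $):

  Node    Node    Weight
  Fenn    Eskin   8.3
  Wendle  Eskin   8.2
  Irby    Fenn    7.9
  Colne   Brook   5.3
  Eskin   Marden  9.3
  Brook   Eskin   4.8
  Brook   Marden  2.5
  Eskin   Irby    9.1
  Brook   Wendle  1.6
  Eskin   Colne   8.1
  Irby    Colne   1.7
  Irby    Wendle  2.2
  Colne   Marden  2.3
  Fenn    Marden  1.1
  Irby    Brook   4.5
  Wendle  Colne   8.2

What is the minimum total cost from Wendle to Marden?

$4.1

Settle nodes by increasing distance from Wendle:
Wendle: 0
Brook: 1.6  (via Wendle)
Irby: 2.2  (via Wendle)
Colne: 3.9  (via Irby)
Marden: 4.1  (via Brook)
Shortest route: Wendle–Brook–Marden = $4.1.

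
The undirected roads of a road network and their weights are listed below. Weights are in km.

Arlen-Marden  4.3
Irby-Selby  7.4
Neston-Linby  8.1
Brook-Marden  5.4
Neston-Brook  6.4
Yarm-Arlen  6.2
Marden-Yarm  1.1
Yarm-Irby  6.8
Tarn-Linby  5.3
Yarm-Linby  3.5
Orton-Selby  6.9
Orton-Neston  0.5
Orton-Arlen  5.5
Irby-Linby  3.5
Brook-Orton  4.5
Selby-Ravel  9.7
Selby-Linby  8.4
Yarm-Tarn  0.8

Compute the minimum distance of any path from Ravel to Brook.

Enumerating some paths:
Ravel - Selby - Linby - Yarm - Marden - Brook: 9.7+8.4+3.5+1.1+5.4 = 28.1
Ravel - Selby - Orton - Neston - Brook: 9.7+6.9+0.5+6.4 = 23.5
Ravel - Selby - Orton - Brook: 9.7+6.9+4.5 = 21.1
Cheapest is Ravel - Selby - Orton - Brook at 21.1 km.

21.1 km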